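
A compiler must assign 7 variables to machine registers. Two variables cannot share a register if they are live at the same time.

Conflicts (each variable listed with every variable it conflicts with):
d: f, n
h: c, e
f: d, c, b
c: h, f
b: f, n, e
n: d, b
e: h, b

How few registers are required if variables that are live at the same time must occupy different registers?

3

The cycle c-f-b-e-h-c has odd length 5, so it cannot be 2-colored; at least 3 registers are needed.
3 registers suffice: register 1 → {d, c, b}; register 2 → {h, f, n}; register 3 → {e}. No two conflicting variables share a register.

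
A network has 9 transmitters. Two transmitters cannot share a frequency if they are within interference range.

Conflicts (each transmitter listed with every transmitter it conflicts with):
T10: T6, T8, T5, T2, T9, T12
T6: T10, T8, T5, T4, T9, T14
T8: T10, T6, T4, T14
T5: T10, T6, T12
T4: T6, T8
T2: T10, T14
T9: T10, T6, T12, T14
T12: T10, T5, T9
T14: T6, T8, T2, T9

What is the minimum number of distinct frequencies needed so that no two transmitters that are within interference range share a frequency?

3

T10, T6, T5 are mutually in conflict, so at least 3 frequencies are needed.
A valid assignment using 3 frequencies: T10=2, T6=1, T8=3, T5=3, T4=2, T2=1, T9=3, T12=1, T14=2. No two conflicting transmitters share a frequency.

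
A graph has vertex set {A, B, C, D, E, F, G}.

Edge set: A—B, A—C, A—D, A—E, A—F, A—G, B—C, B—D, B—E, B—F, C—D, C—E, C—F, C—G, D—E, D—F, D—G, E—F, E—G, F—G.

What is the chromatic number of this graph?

A, B, C, D, E, F form a clique, so at least 6 colors are needed.
A valid assignment using 6 colors: A=3, B=6, C=4, D=2, E=1, F=5, G=6. No two adjacent vertices share a color.

6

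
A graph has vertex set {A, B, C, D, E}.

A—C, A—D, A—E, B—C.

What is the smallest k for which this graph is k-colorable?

2

A and D are adjacent, so at least 2 colors are needed.
2 colors suffice: color 1 → {A, B}; color 2 → {C, D, E}. No two adjacent vertices share a color.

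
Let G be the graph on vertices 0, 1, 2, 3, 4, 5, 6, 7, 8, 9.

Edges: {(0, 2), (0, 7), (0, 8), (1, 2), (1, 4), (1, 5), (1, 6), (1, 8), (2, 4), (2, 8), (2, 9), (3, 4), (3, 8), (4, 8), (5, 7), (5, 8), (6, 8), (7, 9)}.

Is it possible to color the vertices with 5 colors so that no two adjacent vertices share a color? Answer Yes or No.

Yes

The chromatic number is 4. 1, 2, 4, 8 are mutually adjacent (a clique of size 4), so at least 4 colors are needed.
4 colors suffice: 0=blue, 1=blue, 2=green, 3=blue, 4=yellow, 5=green, 6=green, 7=red, 8=red, 9=blue.
Since 5 ≥ 4, a proper 5-coloring certainly exists.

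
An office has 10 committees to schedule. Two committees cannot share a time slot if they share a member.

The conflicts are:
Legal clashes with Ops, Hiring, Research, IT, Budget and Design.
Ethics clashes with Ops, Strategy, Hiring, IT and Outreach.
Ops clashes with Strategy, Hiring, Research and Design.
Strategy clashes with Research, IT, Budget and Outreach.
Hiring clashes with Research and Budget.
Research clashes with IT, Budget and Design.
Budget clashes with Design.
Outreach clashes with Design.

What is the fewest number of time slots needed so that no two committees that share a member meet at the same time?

4

Legal, Hiring, Research, Budget pairwise conflict, so at least 4 time slots are needed.
Using 4 time slots: Legal=3, Ethics=1, Ops=2, Strategy=3, Hiring=4, Research=1, IT=2, Budget=2, Outreach=2, Design=4. Each listed conflict is separated.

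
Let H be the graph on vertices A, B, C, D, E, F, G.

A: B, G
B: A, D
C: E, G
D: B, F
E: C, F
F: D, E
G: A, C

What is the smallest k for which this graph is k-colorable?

3

The cycle A-G-C-E-F-D-B-A has odd length 7, so it cannot be 2-colored; at least 3 colors are needed.
3 colors suffice: color red → {B, E, G}; color blue → {A, C, D}; color green → {F}. No two adjacent vertices share a color.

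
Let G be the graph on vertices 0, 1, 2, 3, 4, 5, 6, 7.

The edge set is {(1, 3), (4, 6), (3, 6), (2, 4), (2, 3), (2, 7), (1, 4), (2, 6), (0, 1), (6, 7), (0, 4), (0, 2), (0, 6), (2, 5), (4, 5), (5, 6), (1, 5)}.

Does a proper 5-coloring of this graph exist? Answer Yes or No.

The chromatic number is 4. 0, 2, 4, 6 form a clique, so at least 4 colors are needed.
4 colors suffice: color red → {1, 6}; color blue → {2}; color green → {3, 4, 7}; color yellow → {0, 5}.
Since 5 ≥ 4, a proper 5-coloring certainly exists.

Yes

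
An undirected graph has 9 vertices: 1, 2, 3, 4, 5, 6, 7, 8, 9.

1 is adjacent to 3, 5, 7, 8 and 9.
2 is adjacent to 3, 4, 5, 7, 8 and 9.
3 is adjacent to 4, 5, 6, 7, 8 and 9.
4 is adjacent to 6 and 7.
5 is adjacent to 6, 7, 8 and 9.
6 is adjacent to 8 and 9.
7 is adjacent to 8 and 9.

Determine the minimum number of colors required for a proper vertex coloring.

5

1, 3, 5, 7, 9 are pairwise adjacent (a clique of size 5), so at least 5 colors are needed.
One proper 5-coloring: 1=e, 2=e, 3=a, 4=b, 5=b, 6=c, 7=c, 8=d, 9=d. No two adjacent vertices share a color.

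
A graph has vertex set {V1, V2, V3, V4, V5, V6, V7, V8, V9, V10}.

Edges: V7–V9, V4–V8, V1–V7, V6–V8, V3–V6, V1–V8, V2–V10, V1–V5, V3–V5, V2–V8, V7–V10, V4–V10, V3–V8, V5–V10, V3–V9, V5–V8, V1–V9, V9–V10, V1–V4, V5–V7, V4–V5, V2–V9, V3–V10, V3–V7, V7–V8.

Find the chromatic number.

4

V1, V5, V7, V8 form a clique, so at least 4 colors are needed.
4 colors suffice: color 1 → {V8, V10}; color 2 → {V2, V4, V6, V7}; color 3 → {V5, V9}; color 4 → {V1, V3}. Every edge joins two different colors.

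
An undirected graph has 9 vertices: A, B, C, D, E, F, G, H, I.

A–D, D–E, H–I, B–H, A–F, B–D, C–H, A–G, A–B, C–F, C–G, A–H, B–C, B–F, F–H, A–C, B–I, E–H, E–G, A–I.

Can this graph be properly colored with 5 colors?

Yes

The chromatic number is 5. A, B, C, F, H form a clique, so at least 5 colors are needed.
A valid assignment using 5 colors: A=1, B=2, C=4, D=3, E=1, F=5, G=2, H=3, I=4.
That is already a proper 5-coloring.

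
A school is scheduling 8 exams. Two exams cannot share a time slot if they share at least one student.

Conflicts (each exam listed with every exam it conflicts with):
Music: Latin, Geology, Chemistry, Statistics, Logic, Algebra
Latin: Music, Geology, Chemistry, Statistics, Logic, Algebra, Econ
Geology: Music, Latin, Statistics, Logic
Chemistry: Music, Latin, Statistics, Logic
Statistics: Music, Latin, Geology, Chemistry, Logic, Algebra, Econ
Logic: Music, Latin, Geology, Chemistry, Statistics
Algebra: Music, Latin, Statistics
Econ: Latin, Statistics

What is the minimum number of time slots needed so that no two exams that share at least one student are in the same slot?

Music, Latin, Geology, Statistics, Logic pairwise conflict, so at least 5 time slots are needed.
Using 5 time slots: Music=3, Latin=1, Geology=5, Chemistry=5, Statistics=2, Logic=4, Algebra=4, Econ=3. No two conflicting exams share a time slot.

5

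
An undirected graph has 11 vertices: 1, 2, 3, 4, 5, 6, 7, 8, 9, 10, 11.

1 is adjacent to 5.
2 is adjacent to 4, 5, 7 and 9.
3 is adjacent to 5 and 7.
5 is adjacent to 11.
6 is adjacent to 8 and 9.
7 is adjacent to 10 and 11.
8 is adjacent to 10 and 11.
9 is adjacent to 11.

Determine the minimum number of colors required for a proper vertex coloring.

2

1 and 5 are adjacent, so at least 2 colors are needed.
A valid assignment using 2 colors: 1=blue, 2=blue, 3=blue, 4=red, 5=red, 6=blue, 7=red, 8=red, 9=red, 10=blue, 11=blue. Every edge joins two different colors.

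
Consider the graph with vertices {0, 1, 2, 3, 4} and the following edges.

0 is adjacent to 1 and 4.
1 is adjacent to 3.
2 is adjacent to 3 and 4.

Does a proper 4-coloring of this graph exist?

The chromatic number is 3. The cycle 2-4-0-1-3-2 has odd length 5, so it cannot be 2-colored; at least 3 colors are needed.
3 colors suffice: color a → {0, 2}; color b → {3, 4}; color c → {1}.
Since 4 ≥ 3, a proper 4-coloring certainly exists.

Yes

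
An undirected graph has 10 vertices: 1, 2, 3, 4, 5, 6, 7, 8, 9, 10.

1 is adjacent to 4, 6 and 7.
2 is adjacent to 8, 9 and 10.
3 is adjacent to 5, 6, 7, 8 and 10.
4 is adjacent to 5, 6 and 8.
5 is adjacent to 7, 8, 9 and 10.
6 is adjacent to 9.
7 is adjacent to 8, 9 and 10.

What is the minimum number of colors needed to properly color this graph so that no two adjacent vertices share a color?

3, 5, 7, 8 are pairwise adjacent (a clique of size 4), so at least 4 colors are needed.
A valid assignment using 4 colors: 1=green, 2=red, 3=green, 4=blue, 5=red, 6=red, 7=blue, 8=yellow, 9=green, 10=yellow. No two adjacent vertices share a color.

4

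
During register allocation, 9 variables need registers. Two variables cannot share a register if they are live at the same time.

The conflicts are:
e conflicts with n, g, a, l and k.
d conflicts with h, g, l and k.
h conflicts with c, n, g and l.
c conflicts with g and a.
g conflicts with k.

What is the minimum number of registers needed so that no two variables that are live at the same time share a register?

3

d, h, l are mutually in conflict, so at least 3 registers are needed.
3 registers suffice: register 1 → {h, a, k}; register 2 → {e, d, c}; register 3 → {n, g, l}. No two conflicting variables share a register.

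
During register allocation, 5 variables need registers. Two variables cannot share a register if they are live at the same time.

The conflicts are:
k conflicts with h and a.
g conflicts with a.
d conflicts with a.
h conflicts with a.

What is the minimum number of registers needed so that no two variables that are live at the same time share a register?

k, h, a pairwise conflict, so at least 3 registers are needed.
3 registers suffice: k=2, g=2, d=2, h=3, a=1. Each listed conflict is separated.

3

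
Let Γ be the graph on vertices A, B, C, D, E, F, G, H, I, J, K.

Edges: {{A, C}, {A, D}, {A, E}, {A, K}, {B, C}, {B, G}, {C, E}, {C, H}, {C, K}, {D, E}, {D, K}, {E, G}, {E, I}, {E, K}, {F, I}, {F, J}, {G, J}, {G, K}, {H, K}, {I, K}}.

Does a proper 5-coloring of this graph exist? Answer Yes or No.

Yes

The chromatic number is 4. A, D, E, K are pairwise adjacent (a clique of size 4), so at least 4 colors are needed.
4 colors suffice: A=4, B=1, C=3, D=3, E=2, F=1, G=3, H=2, I=3, J=2, K=1.
Since 5 ≥ 4, a proper 5-coloring certainly exists.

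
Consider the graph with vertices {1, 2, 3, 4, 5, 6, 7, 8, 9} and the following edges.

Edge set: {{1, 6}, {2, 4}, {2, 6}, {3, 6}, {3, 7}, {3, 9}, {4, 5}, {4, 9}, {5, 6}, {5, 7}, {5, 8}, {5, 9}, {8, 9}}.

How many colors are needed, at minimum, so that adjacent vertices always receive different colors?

5, 8, 9 form a triangle, so at least 3 colors are needed.
One proper 3-coloring: 1=red, 2=red, 3=red, 4=green, 5=red, 6=blue, 7=blue, 8=green, 9=blue. Every edge joins two different colors.

3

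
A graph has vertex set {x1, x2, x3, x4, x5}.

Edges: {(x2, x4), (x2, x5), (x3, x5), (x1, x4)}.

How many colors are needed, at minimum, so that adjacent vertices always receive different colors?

2

x2 and x4 are adjacent, so at least 2 colors are needed.
2 colors suffice: color red → {x1, x2, x3}; color blue → {x4, x5}. Every edge joins two different colors.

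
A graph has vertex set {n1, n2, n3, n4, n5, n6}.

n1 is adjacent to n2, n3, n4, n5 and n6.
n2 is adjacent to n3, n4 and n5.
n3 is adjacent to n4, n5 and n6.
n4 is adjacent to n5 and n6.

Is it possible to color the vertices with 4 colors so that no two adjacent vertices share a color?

No

n1, n2, n3, n4, n5 are mutually adjacent (a clique of size 5), so at least 5 colors are needed.
So 4 colors are not enough.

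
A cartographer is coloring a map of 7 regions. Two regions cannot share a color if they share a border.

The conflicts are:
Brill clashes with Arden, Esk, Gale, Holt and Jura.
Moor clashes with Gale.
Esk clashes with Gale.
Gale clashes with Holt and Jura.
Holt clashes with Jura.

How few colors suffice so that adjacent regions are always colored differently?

Brill, Gale, Holt, Jura all conflict with each other, so at least 4 colors are needed.
4 colors suffice: color 1 → {Brill, Moor}; color 2 → {Arden, Gale}; color 3 → {Esk, Jura}; color 4 → {Holt}. Every pair that conflicts lands in different colors.

4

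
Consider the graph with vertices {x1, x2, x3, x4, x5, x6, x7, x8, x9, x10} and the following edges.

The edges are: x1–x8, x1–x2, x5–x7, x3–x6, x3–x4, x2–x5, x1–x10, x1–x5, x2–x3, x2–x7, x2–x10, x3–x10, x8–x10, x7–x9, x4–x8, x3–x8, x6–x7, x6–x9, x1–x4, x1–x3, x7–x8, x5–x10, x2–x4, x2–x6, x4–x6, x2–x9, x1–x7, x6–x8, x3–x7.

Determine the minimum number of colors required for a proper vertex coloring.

x3, x4, x6, x8 are pairwise adjacent (a clique of size 4), so at least 4 colors are needed.
4 colors suffice: x1=3, x2=1, x3=2, x4=4, x5=2, x6=3, x7=4, x8=1, x9=2, x10=4. Each edge has distinct colors on its endpoints.

4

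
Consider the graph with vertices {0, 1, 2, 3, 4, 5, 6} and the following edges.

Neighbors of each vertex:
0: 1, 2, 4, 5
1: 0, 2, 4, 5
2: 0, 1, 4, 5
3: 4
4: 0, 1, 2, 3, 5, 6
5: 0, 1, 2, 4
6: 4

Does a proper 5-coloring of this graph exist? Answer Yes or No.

Yes

The chromatic number is 5. 0, 1, 2, 4, 5 form a clique, so at least 5 colors are needed.
5 colors suffice: color red → {4}; color blue → {1, 3, 6}; color green → {5}; color yellow → {0}; color purple → {2}.
That is already a proper 5-coloring.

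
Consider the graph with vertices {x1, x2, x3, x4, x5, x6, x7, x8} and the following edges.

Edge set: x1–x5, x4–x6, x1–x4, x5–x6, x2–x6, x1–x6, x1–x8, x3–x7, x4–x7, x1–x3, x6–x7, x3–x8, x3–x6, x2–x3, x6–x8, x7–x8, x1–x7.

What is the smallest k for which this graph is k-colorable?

5

x1, x3, x6, x7, x8 are mutually adjacent (a clique of size 5), so at least 5 colors are needed.
5 colors suffice: color 1 → {x6}; color 2 → {x1, x2}; color 3 → {x5, x7}; color 4 → {x3, x4}; color 5 → {x8}. Each edge has distinct colors on its endpoints.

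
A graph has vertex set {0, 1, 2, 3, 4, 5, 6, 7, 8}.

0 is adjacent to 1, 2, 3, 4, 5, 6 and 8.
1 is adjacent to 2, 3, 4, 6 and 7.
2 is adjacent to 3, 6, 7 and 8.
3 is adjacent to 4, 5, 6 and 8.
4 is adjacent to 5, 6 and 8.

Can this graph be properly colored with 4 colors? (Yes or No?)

No

0, 1, 3, 4, 6 are mutually adjacent (a clique of size 5), so at least 5 colors are needed.
So 4 colors are not enough.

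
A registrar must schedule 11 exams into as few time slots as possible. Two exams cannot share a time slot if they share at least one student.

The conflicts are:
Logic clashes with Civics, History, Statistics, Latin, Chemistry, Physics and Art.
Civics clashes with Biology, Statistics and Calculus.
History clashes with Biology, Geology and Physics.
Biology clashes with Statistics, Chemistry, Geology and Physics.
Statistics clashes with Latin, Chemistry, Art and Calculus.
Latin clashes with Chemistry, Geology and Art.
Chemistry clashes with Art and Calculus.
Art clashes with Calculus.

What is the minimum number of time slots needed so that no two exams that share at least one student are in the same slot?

Logic, Statistics, Latin, Chemistry, Art pairwise conflict, so at least 5 time slots are needed.
Using 5 time slots: Logic=1, Civics=3, History=2, Biology=1, Statistics=2, Latin=5, Chemistry=3, Geology=3, Physics=3, Art=4, Calculus=1. Each listed conflict is separated.

5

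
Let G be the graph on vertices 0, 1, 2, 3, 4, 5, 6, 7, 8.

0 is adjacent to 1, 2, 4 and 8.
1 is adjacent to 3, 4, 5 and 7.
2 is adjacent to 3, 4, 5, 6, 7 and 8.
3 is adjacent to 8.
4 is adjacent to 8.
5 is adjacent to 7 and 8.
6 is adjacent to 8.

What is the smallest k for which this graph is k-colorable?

0, 2, 4, 8 are pairwise adjacent (a clique of size 4), so at least 4 colors are needed.
One proper 4-coloring: 0=yellow, 1=red, 2=red, 3=green, 4=green, 5=green, 6=green, 7=blue, 8=blue. Each edge has distinct colors on its endpoints.

4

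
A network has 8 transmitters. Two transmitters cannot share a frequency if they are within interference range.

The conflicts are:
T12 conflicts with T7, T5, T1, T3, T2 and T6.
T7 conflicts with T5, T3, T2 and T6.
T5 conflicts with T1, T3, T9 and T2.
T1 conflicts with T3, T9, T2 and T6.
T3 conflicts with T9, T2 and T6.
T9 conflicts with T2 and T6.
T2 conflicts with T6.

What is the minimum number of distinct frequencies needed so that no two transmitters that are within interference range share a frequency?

5

T5, T1, T3, T9, T2 all conflict with each other, so at least 5 frequencies are needed.
A valid assignment using 5 frequencies: T12=5, T7=4, T5=3, T1=4, T3=1, T9=5, T2=2, T6=3. Each listed conflict is separated.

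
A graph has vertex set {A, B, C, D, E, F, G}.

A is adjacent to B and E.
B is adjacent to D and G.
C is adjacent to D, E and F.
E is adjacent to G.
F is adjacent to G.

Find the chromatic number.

3

The cycle D-C-E-G-B-D has odd length 5, so it cannot be 2-colored; at least 3 colors are needed.
3 colors suffice: A=2, B=1, C=2, D=3, E=1, F=1, G=2. No two adjacent vertices share a color.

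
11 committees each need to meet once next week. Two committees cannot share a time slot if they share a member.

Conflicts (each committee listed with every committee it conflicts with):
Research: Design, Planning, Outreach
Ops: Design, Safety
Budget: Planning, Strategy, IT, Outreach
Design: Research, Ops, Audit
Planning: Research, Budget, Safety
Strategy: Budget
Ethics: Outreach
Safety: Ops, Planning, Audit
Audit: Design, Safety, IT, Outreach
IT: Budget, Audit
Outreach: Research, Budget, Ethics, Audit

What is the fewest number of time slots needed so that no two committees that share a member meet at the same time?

The cycle Safety-Audit-Outreach-Research-Planning-Safety has odd length 5, so it cannot be 2-colored; at least 3 time slots are needed.
3 time slots suffice: time slot 1 → {Design, Strategy, Safety, IT, Outreach}; time slot 2 → {Research, Ops, Budget, Ethics, Audit}; time slot 3 → {Planning}. Each listed conflict is separated.

3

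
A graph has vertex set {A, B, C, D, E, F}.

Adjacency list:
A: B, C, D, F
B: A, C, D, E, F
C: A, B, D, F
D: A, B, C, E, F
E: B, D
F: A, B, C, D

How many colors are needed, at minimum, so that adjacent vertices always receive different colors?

5

A, B, C, D, F are mutually adjacent (a clique of size 5), so at least 5 colors are needed.
5 colors suffice: color 1 → {D}; color 2 → {B}; color 3 → {C, E}; color 4 → {F}; color 5 → {A}. Each edge has distinct colors on its endpoints.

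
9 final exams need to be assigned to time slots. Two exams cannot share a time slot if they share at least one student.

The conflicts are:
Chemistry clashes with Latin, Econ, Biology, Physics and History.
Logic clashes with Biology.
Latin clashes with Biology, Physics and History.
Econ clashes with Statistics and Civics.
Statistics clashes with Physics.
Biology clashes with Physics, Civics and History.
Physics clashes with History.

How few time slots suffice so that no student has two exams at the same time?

Chemistry, Latin, Biology, Physics, History all conflict with each other, so at least 5 time slots are needed.
5 time slots suffice: time slot 1 → {Econ, Biology}; time slot 2 → {Logic, Physics, Civics}; time slot 3 → {Chemistry, Statistics}; time slot 4 → {History}; time slot 5 → {Latin}. Every pair that conflicts lands in different time slots.

5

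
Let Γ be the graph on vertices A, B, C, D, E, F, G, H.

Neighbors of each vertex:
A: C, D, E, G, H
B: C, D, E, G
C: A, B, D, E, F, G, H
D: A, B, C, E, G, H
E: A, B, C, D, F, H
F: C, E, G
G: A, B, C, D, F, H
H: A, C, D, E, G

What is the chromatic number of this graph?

5

A, C, D, E, H form a clique, so at least 5 colors are needed.
5 colors suffice: color 1 → {C}; color 2 → {E, G}; color 3 → {D, F}; color 4 → {B, H}; color 5 → {A}. Each edge has distinct colors on its endpoints.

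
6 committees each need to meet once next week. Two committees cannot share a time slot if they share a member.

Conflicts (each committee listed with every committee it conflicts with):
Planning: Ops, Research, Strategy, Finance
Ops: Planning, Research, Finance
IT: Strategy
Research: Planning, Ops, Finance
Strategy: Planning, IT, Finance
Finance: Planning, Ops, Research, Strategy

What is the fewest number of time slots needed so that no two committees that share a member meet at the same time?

Planning, Ops, Research, Finance are mutually in conflict, so at least 4 time slots are needed.
4 time slots suffice: time slot 1 → {IT, Finance}; time slot 2 → {Planning}; time slot 3 → {Ops, Strategy}; time slot 4 → {Research}. Every pair that conflicts lands in different time slots.

4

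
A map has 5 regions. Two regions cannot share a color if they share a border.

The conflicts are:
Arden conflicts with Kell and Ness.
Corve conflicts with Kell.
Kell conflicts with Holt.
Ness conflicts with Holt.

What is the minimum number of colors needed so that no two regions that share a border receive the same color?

2

Kell and Holt conflict, so at least 2 colors are needed.
A valid assignment using 2 colors: Arden=2, Corve=2, Kell=1, Ness=1, Holt=2. Every pair that conflicts lands in different colors.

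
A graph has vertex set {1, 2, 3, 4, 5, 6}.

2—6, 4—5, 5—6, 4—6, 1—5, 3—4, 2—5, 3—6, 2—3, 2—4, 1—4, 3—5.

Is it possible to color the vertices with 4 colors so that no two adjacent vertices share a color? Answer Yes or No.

No

2, 3, 4, 5, 6 are pairwise adjacent (a clique of size 5), so at least 5 colors are needed.
So 4 colors are not enough.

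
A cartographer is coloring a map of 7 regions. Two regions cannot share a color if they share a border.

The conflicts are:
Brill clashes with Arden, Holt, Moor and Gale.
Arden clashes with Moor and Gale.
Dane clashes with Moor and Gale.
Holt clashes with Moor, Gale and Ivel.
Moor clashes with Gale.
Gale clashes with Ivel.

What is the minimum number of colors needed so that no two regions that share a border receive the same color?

Brill, Holt, Moor, Gale all conflict with each other, so at least 4 colors are needed.
A valid assignment using 4 colors: Brill=3, Arden=4, Dane=3, Holt=4, Moor=2, Gale=1, Ivel=2. Each listed conflict is separated.

4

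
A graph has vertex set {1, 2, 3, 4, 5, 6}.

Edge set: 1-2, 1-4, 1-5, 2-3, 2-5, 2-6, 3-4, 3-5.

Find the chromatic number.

2, 3, 5 form a triangle, so at least 3 colors are needed.
One proper 3-coloring: 1=b, 2=a, 3=b, 4=a, 5=c, 6=b. Every edge joins two different colors.

3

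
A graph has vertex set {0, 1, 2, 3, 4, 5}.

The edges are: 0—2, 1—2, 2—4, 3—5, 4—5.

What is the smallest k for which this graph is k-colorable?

2

1 and 2 are adjacent, so at least 2 colors are needed.
One proper 2-coloring: 0=blue, 1=blue, 2=red, 3=blue, 4=blue, 5=red. Every edge joins two different colors.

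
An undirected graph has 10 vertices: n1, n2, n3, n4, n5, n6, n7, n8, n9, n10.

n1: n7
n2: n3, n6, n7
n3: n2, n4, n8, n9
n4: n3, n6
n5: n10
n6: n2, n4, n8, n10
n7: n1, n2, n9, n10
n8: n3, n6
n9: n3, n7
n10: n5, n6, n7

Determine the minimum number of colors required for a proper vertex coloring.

n5 and n10 are adjacent, so at least 2 colors are needed.
2 colors suffice: color R → {n3, n5, n6, n7}; color B → {n1, n2, n4, n8, n9, n10}. No two adjacent vertices share a color.

2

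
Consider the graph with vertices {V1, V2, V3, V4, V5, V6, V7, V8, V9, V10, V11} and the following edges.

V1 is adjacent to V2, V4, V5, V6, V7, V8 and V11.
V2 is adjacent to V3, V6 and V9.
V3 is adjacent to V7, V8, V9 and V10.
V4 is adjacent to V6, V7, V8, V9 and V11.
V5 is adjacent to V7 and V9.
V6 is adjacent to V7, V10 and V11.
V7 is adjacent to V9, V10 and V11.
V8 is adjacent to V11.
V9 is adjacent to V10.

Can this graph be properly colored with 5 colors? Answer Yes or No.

Yes

The chromatic number is 5. V1, V4, V6, V7, V11 are pairwise adjacent (a clique of size 5), so at least 5 colors are needed.
A valid assignment using 5 colors: V1=2, V2=1, V3=3, V4=4, V5=3, V6=3, V7=1, V8=1, V9=2, V10=4, V11=5.
That is already a proper 5-coloring.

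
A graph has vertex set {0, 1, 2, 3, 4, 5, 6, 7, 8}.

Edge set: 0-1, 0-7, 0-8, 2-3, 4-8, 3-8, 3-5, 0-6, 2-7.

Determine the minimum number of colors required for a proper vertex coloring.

3

The cycle 2-7-0-8-3-2 has odd length 5, so it cannot be 2-colored; at least 3 colors are needed.
A valid assignment using 3 colors: 0=red, 1=blue, 2=blue, 3=red, 4=red, 5=blue, 6=blue, 7=green, 8=blue. Every edge joins two different colors.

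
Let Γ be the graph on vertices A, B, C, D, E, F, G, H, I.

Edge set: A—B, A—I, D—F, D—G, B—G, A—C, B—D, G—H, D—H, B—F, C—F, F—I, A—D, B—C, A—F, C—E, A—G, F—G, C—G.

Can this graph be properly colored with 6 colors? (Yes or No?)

The chromatic number is 5. A, B, D, F, G form a clique, so at least 5 colors are needed.
One proper 5-coloring: A=2, B=5, C=4, D=4, E=1, F=1, G=3, H=1, I=3.
Since 6 ≥ 5, a proper 6-coloring certainly exists.

Yes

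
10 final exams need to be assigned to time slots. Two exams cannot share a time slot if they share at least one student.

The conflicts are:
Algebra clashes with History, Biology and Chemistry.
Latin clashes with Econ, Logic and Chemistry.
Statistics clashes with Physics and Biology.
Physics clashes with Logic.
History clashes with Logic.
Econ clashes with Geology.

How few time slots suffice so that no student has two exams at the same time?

3

The cycle Algebra-Chemistry-Latin-Logic-History-Algebra has odd length 5, so it cannot be 2-colored; at least 3 time slots are needed.
3 time slots suffice: time slot 1 → {Algebra, Statistics, Econ, Logic}; time slot 2 → {Latin, Physics, History, Biology, Geology}; time slot 3 → {Chemistry}. No two conflicting exams share a time slot.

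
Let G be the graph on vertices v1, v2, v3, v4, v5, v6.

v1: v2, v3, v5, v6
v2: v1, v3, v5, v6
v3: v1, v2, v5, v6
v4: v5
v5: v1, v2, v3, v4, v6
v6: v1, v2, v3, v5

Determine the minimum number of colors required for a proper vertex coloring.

v1, v2, v3, v5, v6 are mutually adjacent (a clique of size 5), so at least 5 colors are needed.
One proper 5-coloring: v1=3, v2=5, v3=2, v4=2, v5=1, v6=4. Each edge has distinct colors on its endpoints.

5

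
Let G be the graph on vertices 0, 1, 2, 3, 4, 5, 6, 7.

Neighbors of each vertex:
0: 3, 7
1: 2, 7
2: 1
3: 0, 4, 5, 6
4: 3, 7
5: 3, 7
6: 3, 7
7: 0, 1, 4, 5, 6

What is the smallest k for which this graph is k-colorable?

2

3 and 4 are adjacent, so at least 2 colors are needed.
2 colors suffice: 0=b, 1=b, 2=a, 3=a, 4=b, 5=b, 6=b, 7=a. Every edge joins two different colors.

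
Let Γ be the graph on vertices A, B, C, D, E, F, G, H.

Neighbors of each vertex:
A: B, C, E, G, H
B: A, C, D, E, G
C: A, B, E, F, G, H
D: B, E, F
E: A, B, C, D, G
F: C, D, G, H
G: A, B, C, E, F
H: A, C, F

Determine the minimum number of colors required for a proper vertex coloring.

5

A, B, C, E, G are pairwise adjacent (a clique of size 5), so at least 5 colors are needed.
5 colors suffice: color 1 → {C, D}; color 2 → {B, F}; color 3 → {G, H}; color 4 → {A}; color 5 → {E}. Every edge joins two different colors.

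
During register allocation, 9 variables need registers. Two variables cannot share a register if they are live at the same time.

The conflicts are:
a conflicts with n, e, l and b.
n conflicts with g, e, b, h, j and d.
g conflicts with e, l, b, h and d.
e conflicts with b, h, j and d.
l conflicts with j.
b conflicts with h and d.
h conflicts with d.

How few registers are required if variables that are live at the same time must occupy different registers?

n, g, e, b, h, d are mutually in conflict, so at least 6 registers are needed.
6 registers suffice: register 1 → {e, l}; register 2 → {n}; register 3 → {a, g, j}; register 4 → {b}; register 5 → {d}; register 6 → {h}. Each listed conflict is separated.

6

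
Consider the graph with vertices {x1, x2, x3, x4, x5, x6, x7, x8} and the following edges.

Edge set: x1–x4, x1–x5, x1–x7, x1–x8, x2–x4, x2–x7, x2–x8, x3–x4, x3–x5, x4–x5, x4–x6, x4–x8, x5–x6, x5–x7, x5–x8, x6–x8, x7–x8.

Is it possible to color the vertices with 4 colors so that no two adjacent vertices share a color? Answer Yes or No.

The chromatic number is 4. x4, x5, x6, x8 are pairwise adjacent (a clique of size 4), so at least 4 colors are needed.
4 colors suffice: color red → {x4, x7}; color blue → {x2, x5}; color green → {x3, x8}; color yellow → {x1, x6}.
That is already a proper 4-coloring.

Yes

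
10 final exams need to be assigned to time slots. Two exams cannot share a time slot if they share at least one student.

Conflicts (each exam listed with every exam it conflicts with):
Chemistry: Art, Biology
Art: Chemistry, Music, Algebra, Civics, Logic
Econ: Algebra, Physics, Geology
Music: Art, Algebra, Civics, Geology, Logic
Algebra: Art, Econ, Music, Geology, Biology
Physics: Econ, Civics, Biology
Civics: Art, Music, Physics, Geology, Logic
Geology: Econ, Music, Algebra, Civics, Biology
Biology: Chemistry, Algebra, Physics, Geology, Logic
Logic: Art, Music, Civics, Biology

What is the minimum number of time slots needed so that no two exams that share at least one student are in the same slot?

Art, Music, Civics, Logic pairwise conflict, so at least 4 time slots are needed.
A valid assignment using 4 time slots: Chemistry=2, Art=1, Econ=3, Music=3, Algebra=2, Physics=1, Civics=2, Geology=1, Biology=3, Logic=4. No two conflicting exams share a time slot.

4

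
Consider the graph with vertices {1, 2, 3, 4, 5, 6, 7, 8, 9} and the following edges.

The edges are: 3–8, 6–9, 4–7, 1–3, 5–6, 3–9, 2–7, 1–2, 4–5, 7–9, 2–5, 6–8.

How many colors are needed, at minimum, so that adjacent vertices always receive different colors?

The cycle 9-7-4-5-6-9 has odd length 5, so it cannot be 2-colored; at least 3 colors are needed.
3 colors suffice: color a → {1, 5, 8, 9}; color b → {2, 3, 4, 6}; color c → {7}. Every edge joins two different colors.

3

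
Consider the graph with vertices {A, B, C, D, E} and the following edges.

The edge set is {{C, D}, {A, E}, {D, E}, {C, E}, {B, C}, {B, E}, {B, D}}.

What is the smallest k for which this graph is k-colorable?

4

B, C, D, E are pairwise adjacent (a clique of size 4), so at least 4 colors are needed.
A valid assignment using 4 colors: A=2, B=3, C=4, D=2, E=1. Every edge joins two different colors.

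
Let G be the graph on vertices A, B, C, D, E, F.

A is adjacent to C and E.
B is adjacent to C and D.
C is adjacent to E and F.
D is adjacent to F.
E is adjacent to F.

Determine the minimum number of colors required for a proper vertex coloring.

3

A, C, E are mutually adjacent, so at least 3 colors are needed.
3 colors suffice: A=green, B=blue, C=red, D=red, E=blue, F=green. Every edge joins two different colors.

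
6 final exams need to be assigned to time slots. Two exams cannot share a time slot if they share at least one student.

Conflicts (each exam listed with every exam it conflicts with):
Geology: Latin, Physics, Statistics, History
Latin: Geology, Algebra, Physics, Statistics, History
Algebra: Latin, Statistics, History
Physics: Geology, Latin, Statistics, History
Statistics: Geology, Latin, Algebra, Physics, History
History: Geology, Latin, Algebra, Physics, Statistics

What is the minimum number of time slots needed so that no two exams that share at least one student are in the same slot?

5

Geology, Latin, Physics, Statistics, History all conflict with each other, so at least 5 time slots are needed.
5 time slots suffice: time slot 1 → {History}; time slot 2 → {Statistics}; time slot 3 → {Latin}; time slot 4 → {Geology, Algebra}; time slot 5 → {Physics}. Every pair that conflicts lands in different time slots.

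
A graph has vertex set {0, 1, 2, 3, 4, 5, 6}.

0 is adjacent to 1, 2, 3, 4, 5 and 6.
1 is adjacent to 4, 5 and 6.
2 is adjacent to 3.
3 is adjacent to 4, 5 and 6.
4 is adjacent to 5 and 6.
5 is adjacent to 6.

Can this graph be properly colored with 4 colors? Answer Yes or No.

0, 1, 4, 5, 6 form a clique, so at least 5 colors are needed.
So 4 colors are not enough.

No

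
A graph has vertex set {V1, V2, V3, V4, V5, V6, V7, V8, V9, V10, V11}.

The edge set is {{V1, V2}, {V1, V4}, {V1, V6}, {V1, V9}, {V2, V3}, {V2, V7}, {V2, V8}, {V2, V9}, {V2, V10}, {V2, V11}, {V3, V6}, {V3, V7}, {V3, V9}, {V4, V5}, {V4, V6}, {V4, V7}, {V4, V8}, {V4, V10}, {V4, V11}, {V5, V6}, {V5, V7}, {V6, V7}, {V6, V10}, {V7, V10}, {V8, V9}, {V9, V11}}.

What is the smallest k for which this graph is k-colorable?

4

V4, V6, V7, V10 form a clique, so at least 4 colors are needed.
4 colors suffice: color 1 → {V2, V4}; color 2 → {V6, V9}; color 3 → {V1, V7, V8, V11}; color 4 → {V3, V5, V10}. Each edge has distinct colors on its endpoints.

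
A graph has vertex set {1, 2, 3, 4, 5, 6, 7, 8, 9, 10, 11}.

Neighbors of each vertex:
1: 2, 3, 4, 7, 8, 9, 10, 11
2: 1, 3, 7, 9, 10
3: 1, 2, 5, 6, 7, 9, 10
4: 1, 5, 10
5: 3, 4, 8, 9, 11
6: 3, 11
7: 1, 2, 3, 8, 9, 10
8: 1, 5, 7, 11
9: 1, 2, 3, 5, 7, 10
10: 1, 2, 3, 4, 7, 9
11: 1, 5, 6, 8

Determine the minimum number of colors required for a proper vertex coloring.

1, 2, 3, 7, 9, 10 are pairwise adjacent (a clique of size 6), so at least 6 colors are needed.
6 colors suffice: color a → {1, 5, 6}; color b → {3, 4, 8}; color c → {7, 11}; color d → {9}; color e → {10}; color f → {2}. Each edge has distinct colors on its endpoints.

6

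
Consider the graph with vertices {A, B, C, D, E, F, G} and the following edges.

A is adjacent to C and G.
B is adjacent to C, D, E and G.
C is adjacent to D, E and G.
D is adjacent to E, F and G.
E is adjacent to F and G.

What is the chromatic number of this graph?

B, C, D, E, G are pairwise adjacent (a clique of size 5), so at least 5 colors are needed.
A valid assignment using 5 colors: A=1, B=5, C=3, D=2, E=1, F=3, G=4. No two adjacent vertices share a color.

5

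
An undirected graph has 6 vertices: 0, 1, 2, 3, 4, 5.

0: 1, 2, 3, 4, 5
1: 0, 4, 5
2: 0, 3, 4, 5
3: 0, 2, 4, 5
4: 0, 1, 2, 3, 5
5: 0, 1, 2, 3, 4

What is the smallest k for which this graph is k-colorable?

5

0, 2, 3, 4, 5 form a clique, so at least 5 colors are needed.
A valid assignment using 5 colors: 0=a, 1=d, 2=d, 3=e, 4=c, 5=b. No two adjacent vertices share a color.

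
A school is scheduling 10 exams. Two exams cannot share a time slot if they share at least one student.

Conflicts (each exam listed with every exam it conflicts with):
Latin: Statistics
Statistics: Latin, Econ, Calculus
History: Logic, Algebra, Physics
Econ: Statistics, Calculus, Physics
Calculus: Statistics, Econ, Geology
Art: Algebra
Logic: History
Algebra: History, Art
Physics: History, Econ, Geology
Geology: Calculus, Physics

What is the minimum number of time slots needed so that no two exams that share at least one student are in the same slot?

Statistics, Econ, Calculus are mutually in conflict, so at least 3 time slots are needed.
3 time slots suffice: Latin=1, Statistics=3, History=2, Econ=2, Calculus=1, Art=2, Logic=1, Algebra=1, Physics=1, Geology=2. Every pair that conflicts lands in different time slots.

3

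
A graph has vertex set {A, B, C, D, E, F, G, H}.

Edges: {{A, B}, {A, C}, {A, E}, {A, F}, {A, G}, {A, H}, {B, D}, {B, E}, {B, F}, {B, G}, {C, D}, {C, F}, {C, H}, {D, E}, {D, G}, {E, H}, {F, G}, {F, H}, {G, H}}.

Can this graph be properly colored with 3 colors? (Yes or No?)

No

A, B, F, G are pairwise adjacent (a clique of size 4), so at least 4 colors are needed.
So 3 colors are not enough.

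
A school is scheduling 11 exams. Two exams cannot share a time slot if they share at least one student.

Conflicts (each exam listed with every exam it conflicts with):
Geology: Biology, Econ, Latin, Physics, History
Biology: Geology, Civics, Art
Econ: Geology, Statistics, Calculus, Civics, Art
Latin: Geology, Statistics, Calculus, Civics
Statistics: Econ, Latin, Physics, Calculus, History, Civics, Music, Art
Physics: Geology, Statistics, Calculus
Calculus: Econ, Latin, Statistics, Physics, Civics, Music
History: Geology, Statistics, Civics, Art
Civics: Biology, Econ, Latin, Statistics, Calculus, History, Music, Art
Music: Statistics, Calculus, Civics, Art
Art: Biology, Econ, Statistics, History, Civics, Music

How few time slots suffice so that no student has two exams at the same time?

Latin, Statistics, Calculus, Civics all conflict with each other, so at least 4 time slots are needed.
4 time slots suffice: time slot 1 → {Geology, Statistics}; time slot 2 → {Physics, Civics}; time slot 3 → {Calculus, Art}; time slot 4 → {Biology, Econ, Latin, History, Music}. No two conflicting exams share a time slot.

4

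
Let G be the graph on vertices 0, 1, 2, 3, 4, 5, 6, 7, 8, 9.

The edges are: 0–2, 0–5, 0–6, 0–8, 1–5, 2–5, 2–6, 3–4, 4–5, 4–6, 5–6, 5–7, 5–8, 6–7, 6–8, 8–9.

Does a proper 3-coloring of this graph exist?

No

0, 5, 6, 8 are mutually adjacent (a clique of size 4), so at least 4 colors are needed.
So 3 colors are not enough.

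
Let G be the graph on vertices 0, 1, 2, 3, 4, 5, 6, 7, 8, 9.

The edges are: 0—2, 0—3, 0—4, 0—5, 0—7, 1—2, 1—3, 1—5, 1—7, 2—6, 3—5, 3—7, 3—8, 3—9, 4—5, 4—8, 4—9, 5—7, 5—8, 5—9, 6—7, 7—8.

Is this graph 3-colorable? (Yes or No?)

3, 5, 7, 8 are pairwise adjacent (a clique of size 4), so at least 4 colors are needed.
So 3 colors are not enough.

No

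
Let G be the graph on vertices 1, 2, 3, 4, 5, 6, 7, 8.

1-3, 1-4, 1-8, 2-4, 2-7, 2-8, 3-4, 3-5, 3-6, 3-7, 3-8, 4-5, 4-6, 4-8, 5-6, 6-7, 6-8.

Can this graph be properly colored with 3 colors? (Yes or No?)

3, 4, 5, 6 are pairwise adjacent (a clique of size 4), so at least 4 colors are needed.
So 3 colors are not enough.

No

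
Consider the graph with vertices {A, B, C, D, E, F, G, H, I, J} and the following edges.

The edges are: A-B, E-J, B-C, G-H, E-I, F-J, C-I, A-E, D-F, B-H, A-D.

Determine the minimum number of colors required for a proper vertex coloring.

3

The cycle E-A-D-F-J-E has odd length 5, so it cannot be 2-colored; at least 3 colors are needed.
One proper 3-coloring: A=2, B=1, C=2, D=1, E=1, F=3, G=1, H=2, I=3, J=2. Each edge has distinct colors on its endpoints.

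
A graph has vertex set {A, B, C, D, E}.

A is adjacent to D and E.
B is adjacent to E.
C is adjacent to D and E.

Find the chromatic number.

2

C and D are adjacent, so at least 2 colors are needed.
2 colors suffice: color red → {D, E}; color blue → {A, B, C}. No two adjacent vertices share a color.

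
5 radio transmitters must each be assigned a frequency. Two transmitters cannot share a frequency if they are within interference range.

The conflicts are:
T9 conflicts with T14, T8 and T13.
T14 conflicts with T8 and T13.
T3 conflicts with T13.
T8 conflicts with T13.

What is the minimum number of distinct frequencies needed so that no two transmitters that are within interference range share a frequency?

4

T9, T14, T8, T13 all conflict with each other, so at least 4 frequencies are needed.
4 frequencies suffice: T9=4, T14=2, T3=2, T8=3, T13=1. Each listed conflict is separated.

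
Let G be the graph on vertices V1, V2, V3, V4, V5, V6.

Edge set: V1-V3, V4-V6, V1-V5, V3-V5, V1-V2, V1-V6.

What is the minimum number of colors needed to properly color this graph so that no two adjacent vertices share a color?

V1, V3, V5 are pairwise adjacent, so at least 3 colors are needed.
3 colors suffice: color R → {V1, V4}; color B → {V2, V3, V6}; color G → {V5}. Every edge joins two different colors.

3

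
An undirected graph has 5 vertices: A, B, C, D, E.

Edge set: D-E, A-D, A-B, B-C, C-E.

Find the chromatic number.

3

The cycle E-D-A-B-C-E has odd length 5, so it cannot be 2-colored; at least 3 colors are needed.
3 colors suffice: color 1 → {A, C}; color 2 → {B, D}; color 3 → {E}. Each edge has distinct colors on its endpoints.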